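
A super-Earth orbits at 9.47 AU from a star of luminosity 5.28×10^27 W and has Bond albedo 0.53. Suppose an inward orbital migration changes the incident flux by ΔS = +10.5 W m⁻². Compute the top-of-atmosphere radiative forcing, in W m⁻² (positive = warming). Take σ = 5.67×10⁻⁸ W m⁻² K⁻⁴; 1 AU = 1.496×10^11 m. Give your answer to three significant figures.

1.23 W m⁻²

Orbital distance: d = 9.47 AU = 1.417×10^12 m.
Flux at the orbit: S = L/(4πd²) = 5.28×10^27/(4π·(1.42×10^12)²) = 209.3 W m⁻².
ΔF = Δ[S(1−α)]/4 = (1−0.53)·+10.5/4 = 1.234 W m⁻².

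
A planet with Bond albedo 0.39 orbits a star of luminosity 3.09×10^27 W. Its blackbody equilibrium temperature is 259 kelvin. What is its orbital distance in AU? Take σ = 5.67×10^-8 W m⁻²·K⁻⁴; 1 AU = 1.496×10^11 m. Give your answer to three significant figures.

2.56 AU

The flux needed for this T is 4σT⁴/(1−0.39) = 1673 W m⁻².
Then d = [L/(4πS)]^(1/2) = 3.834×10^11 m, i.e. 2.563 AU.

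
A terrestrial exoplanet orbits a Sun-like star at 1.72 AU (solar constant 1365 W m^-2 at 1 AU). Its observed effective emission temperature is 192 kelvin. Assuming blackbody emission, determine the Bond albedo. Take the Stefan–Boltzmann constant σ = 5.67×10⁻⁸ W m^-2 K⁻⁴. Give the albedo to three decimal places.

Flux at the orbit: S = 1365/(1.72)² = 461.4 W m^-2.
Energy balance: S(1−α)/4 = σT⁴, so 1−α = 4σT⁴/S.
4σT⁴ = 4·5.67×10⁻⁸·(192)⁴ = 308.2 W m^-2.
1−α = 308.2/461.4 = 0.6680, so α = 0.3320.

0.332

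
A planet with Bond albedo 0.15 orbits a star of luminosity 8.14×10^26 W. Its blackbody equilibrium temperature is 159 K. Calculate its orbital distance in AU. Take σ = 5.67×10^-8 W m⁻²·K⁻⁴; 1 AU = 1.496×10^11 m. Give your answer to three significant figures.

4.12 AU

Required flux: S = 4σT⁴/(1−α) = 170.5 W m⁻².
Then d = [L/(4πS)]^(1/2) = 6.163×10^11 m, i.e. 4.120 AU.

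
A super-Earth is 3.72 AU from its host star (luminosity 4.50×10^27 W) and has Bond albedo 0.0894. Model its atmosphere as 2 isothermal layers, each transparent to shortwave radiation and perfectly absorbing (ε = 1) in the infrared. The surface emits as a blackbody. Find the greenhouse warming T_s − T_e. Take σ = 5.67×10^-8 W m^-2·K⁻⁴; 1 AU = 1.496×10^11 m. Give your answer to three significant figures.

d = 3.72 × 1.496×10^11 m = 5.565×10^11 m.
Flux at the orbit: S = L/(4πd²) = 4.50×10^27/(4π·(5.57×10^11)²) = 1156 W m^-2.
OLR = S(1−α)/4 = 263.2 W m^-2; the top layer radiates at T_e = 261.0 K.
T_s = (N+1)^(1/4)·T_e = 343.5 K.
Warming: T_s − T_e = 82.50 K.

82.5 K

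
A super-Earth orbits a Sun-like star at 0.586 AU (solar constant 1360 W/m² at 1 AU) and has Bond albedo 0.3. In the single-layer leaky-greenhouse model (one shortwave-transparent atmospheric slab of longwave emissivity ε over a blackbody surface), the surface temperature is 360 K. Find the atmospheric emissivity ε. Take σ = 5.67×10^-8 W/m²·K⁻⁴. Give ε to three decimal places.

0.544

By the inverse-square law, S = 1360/0.586² = 3960 W/m².
First, T_e = [3960·(1−0.3)/(4σ)]^(1/4) = 332.5 K.
T_s⁴ = T_e⁴·2/(2−ε) → ε = 2 − 2(T_e/T_s)⁴ = 2 − 2·(332.5/360)⁴ = 0.5445.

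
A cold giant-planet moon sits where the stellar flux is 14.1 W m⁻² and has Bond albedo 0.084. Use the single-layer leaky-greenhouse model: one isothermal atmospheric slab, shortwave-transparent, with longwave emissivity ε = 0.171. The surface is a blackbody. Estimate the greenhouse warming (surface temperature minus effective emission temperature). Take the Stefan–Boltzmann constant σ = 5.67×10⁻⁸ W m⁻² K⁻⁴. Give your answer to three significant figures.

At the top of the atmosphere, σT_e⁴ = S(1−α)/4 = 3.229 W m⁻², giving T_e = 86.87 K.
Surface balance with a leaky layer gives σT_s⁴ = σT_e⁴·2/(2−ε), so T_s = T_e·[2/(2−0.171)]^(1/4) = 88.83 K.
Greenhouse warming: T_s − T_e = 1.963 K.

1.96 K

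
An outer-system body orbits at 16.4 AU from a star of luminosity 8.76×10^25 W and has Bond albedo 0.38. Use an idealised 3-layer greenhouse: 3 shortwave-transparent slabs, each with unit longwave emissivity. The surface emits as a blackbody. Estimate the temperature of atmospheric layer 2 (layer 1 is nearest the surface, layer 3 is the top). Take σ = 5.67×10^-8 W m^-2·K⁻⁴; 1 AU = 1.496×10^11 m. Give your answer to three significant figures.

d = 16.4 × 1.496×10^11 m = 2.453×10^12 m.
Flux at the orbit: S = L/(4πd²) = 8.76×10^25/(4π·(2.45×10^12)²) = 1.158 W m^-2.
Top-of-atmosphere balance: σT_e⁴ = S(1−α)/4 = 0.1795 W m^-2 → T_e = 42.18 K.
Each opaque layer satisfies 2T_j⁴ = T_{j−1}⁴ + T_{j+1}⁴, giving T_k⁴ = (N+1−k)T_e⁴.
T_2 = (2)^(1/4)·42.18 = 50.16 K.

50.2 K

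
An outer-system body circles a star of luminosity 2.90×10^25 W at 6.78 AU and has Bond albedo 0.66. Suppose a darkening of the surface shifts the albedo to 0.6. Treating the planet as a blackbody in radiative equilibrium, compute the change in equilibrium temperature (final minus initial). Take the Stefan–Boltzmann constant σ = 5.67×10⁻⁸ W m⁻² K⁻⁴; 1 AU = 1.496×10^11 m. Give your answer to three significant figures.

1.78 K

Orbital distance: d = 6.78 AU = 1.014×10^12 m.
Spreading L over a sphere of radius d: S = 2.90×10^25/(4π·1.01×10^12²) = 2.243 W m⁻².
Before: T₁ = [2.243·0.34/(4σ)]^(1/4) = 42.82 K.
Final:   T₂ = [S(1−0.6)/(4σ)]^(1/4) = 44.60 K.
ΔT = T₂ − T₁ = 1.776 K.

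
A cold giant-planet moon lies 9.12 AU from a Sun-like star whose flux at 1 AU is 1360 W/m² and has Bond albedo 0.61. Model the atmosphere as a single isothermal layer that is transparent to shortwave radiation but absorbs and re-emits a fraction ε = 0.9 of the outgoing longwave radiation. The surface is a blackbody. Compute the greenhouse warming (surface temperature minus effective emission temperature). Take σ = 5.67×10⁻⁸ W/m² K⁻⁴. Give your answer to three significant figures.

Irradiance scales as 1/d², so S = 1360 W/m² × (1/9.12)² = 16.35 W/m².
The planet radiates to space at T_e = [S(1−α)/(4σ)]^(1/4) = 72.82 K.
For a single slab of emissivity ε, T_s⁴ = 2T_e⁴/(2−ε); thus T_s = 72.82·(1.818)^(1/4) = 84.56 K.
Greenhouse warming: T_s − T_e = 11.74 K.

11.7 K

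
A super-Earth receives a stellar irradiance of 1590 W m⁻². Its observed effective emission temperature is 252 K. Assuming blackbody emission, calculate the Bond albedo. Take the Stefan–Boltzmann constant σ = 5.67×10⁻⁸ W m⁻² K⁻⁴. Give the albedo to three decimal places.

From σT⁴ = S(1−α)/4 we invert for α: 1−α = 4σT⁴/S.
4σT⁴ = 4·5.67×10⁻⁸·(252)⁴ = 914.6 W m⁻².
Hence α = 1 − 914.6/1590 = 0.4248.

0.425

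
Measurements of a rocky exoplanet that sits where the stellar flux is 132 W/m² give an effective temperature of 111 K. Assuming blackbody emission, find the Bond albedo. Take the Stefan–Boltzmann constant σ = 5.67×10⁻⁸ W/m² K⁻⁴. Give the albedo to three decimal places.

From σT⁴ = S(1−α)/4 we invert for α: 1−α = 4σT⁴/S.
σT⁴ = 8.607 W/m², so 4σT⁴ = 34.43 W/m².
1−α = 34.43/132.0 = 0.2608, so α = 0.7392.

0.739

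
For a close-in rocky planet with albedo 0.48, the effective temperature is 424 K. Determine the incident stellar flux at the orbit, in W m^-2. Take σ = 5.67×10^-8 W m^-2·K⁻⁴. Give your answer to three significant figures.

Invert the energy balance for S: S = 4σT⁴/(1−α).
σT⁴ = 5.67×10⁻⁸·(424)⁴ = 1833 W m^-2.
S = 4·1833/0.52 = 14100 W m^-2.

14100 W m^-2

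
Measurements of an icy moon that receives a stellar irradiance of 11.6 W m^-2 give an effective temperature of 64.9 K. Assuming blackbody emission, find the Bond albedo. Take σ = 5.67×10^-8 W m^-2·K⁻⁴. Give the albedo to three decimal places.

Rearranging the radiative balance, α = 1 − 4σT⁴/S.
4σT⁴ = 4·5.67×10⁻⁸·(64.9)⁴ = 4.024 W m^-2.
Hence α = 1 − 4.024/11.60 = 0.6531.

0.653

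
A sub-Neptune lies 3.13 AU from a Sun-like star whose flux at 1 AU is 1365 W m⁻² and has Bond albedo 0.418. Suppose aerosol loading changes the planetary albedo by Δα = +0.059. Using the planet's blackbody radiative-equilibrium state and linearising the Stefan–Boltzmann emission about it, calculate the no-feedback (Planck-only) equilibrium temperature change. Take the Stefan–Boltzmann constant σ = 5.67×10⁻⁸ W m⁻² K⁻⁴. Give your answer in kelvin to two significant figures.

-3.5 kelvin

Irradiance scales as 1/d², so S = 1365 W m⁻² × (1/3.13)² = 139.3 W m⁻².
Unperturbed T_e = [139.3·(1−0.418)/(4σ)]^¼ = 137.5 K.
TOA radiative forcing: ΔF = −S·Δα/4 = −139.3·(+0.059)/4 = -2.055 W m⁻².
Linearising σT⁴ gives d(σT⁴)/dT = 4σT_e³ = 0.5897 W m⁻² per K.
Hence the no-feedback warming is ΔF/(4σT_e³) = -3.48 K.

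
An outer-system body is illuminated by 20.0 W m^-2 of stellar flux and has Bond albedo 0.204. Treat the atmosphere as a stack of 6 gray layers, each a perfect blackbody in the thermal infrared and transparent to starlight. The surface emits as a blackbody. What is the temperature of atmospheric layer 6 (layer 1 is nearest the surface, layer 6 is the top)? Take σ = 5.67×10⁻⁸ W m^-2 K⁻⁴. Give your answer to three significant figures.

91.5 K

Top-of-atmosphere balance: σT_e⁴ = S(1−α)/4 = 3.980 W m^-2 → T_e = 91.53 K.
Each opaque layer satisfies 2T_j⁴ = T_{j−1}⁴ + T_{j+1}⁴, giving T_k⁴ = (N+1−k)T_e⁴.
T_6 = (1)^(1/4)·91.53 = 91.53 K.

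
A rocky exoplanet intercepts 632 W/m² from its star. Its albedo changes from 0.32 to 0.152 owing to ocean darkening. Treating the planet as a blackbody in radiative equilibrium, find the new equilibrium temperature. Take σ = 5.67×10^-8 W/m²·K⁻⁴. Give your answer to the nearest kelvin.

With the new albedo, S(1−α₂)/4 = 134.0 W/m², so T₂ = 220.5 K.

220 K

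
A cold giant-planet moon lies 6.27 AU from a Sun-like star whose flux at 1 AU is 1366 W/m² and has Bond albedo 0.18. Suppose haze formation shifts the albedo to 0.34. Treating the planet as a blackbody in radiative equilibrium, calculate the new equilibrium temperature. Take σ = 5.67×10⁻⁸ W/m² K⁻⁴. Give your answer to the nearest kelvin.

100 kelvin

Flux at the orbit: S = 1366/(6.27)² = 34.75 W/m².
T₂ = [S(1−α₂)/(4σ)]^(1/4) = [34.75·0.66/(4σ)]^(1/4) = 100.3 K.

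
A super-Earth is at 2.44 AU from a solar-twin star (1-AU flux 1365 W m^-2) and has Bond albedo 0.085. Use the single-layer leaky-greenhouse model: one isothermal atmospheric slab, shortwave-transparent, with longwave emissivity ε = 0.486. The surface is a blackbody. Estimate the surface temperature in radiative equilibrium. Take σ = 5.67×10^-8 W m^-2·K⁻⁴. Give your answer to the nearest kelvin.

187 K

Irradiance scales as 1/d², so S = 1365 W m^-2 × (1/2.44)² = 229.3 W m^-2.
The planet radiates to space at T_e = [S(1−α)/(4σ)]^(1/4) = 174.4 K.
For a single slab of emissivity ε, T_s⁴ = 2T_e⁴/(2−ε); thus T_s = 174.4·(1.321)^(1/4) = 187.0 K.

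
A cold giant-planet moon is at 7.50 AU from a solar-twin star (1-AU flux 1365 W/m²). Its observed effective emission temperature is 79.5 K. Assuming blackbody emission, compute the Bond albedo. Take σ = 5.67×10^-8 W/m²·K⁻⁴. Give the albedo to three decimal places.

Irradiance scales as 1/d², so S = 1365 W/m² × (1/7.50)² = 24.27 W/m².
Rearranging the radiative balance, α = 1 − 4σT⁴/S.
4σT⁴ = 4·5.67×10⁻⁸·(79.5)⁴ = 9.060 W/m².
1−α = 9.060/24.27 = 0.3733, so α = 0.6267.

0.627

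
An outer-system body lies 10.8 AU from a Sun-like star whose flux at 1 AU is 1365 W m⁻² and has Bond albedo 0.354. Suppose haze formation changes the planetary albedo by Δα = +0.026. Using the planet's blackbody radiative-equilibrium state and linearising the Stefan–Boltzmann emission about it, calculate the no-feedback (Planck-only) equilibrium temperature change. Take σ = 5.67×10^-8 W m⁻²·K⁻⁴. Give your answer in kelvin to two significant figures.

-0.76 K

Irradiance scales as 1/d², so S = 1365 W m⁻² × (1/10.8)² = 11.70 W m⁻².
Unperturbed T_e = [11.70·(1−0.354)/(4σ)]^¼ = 75.98 K.
ΔF = −(S/4)Δα = −(11.70/4)×(+0.026) = -0.07607 W m⁻².
The Planck feedback parameter is 4σT_e³ = 0.09949 W m⁻²/K.
ΔT₀ = ΔF/λ_P = -0.07607/0.09949 = -0.765 K.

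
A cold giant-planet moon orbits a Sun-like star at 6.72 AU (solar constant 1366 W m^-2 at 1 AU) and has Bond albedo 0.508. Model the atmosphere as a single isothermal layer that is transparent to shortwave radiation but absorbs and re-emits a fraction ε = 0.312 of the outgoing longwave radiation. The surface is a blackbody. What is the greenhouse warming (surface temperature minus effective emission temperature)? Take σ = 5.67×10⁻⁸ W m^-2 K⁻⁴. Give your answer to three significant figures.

3.90 K

By the inverse-square law, S = 1366/6.72² = 30.25 W m^-2.
At the top of the atmosphere, σT_e⁴ = S(1−α)/4 = 3.721 W m^-2, giving T_e = 90.00 K.
Surface balance with a leaky layer gives σT_s⁴ = σT_e⁴·2/(2−ε), so T_s = T_e·[2/(2−0.312)]^(1/4) = 93.90 K.
The atmosphere warms the surface by 3.898 K.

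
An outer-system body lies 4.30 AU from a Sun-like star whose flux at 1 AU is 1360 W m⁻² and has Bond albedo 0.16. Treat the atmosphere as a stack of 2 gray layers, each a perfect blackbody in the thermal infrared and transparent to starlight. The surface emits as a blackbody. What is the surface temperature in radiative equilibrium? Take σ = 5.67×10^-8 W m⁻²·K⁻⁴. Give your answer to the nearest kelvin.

Irradiance scales as 1/d², so S = 1360 W m⁻² × (1/4.30)² = 73.55 W m⁻².
Top-of-atmosphere balance: σT_e⁴ = S(1−α)/4 = 15.45 W m⁻² → T_e = 128.5 K.
Layer-by-layer balance gives σT_s⁴ = (N+1)σT_e⁴, so T_s = 3^¼·128.5 = 169.1 K.

169 kelvin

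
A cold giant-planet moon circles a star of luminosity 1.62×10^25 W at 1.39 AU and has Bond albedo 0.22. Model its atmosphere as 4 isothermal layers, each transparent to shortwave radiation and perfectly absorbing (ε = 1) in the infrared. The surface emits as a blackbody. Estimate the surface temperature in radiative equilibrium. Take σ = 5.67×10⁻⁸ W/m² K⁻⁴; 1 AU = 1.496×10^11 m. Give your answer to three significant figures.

150 K

Orbital distance: d = 1.39 AU = 2.079×10^11 m.
Spreading L over a sphere of radius d: S = 1.62×10^25/(4π·2.08×10^11²) = 29.81 W/m².
Top-of-atmosphere balance: σT_e⁴ = S(1−α)/4 = 5.814 W/m² → T_e = 100.6 K.
For an N-layer opaque stack, T_s⁴ = (N+1)T_e⁴, hence T_s = (5)^(1/4)×100.6 K = 150.5 K.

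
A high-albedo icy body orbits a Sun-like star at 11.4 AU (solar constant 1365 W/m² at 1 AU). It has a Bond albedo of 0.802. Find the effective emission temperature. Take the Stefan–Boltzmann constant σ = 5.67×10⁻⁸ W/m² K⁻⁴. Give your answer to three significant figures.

Irradiance scales as 1/d², so S = 1365 W/m² × (1/11.4)² = 10.50 W/m².
Averaging over the sphere, the absorbed flux is S(1−α)/4 = 0.5199 W/m².
Balancing against σT⁴: T = (0.5199/5.67×10⁻⁸)^(1/4) = 55.03 K.

55.0 K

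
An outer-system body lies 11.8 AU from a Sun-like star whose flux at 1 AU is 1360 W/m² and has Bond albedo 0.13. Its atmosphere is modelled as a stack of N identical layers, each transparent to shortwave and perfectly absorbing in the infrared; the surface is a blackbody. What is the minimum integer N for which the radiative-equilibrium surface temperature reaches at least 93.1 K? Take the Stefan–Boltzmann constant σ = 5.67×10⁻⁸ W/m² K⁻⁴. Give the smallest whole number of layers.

2

Flux at the orbit: S = 1360/(11.8)² = 9.767 W/m².
Top-of-atmosphere balance: σT_e⁴ = S(1−α)/4 = 2.124 W/m² → T_e = 78.24 K.
T_s = (N+1)^(1/4)·T_e ≥ 93.1 K requires N+1 ≥ (T_s/T_e)⁴ = (93.1/78.24)⁴ = 2.005.
So N ≥ 1.005; the smallest integer is N = 2.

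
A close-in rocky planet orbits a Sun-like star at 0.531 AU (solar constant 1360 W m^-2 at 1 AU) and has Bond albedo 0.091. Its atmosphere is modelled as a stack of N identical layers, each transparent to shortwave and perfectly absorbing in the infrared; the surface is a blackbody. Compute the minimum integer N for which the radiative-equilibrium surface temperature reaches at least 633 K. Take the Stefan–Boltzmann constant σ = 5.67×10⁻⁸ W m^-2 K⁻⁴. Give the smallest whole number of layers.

8

Irradiance scales as 1/d², so S = 1360 W m^-2 × (1/0.531)² = 4823 W m^-2.
OLR = S(1−α)/4 = 1096 W m^-2; the top layer radiates at T_e = 372.9 K.
T_s = (N+1)^(1/4)·T_e ≥ 633 K requires N+1 ≥ (T_s/T_e)⁴ = (633/372.9)⁴ = 8.305.
So N ≥ 7.305; the smallest integer is N = 8.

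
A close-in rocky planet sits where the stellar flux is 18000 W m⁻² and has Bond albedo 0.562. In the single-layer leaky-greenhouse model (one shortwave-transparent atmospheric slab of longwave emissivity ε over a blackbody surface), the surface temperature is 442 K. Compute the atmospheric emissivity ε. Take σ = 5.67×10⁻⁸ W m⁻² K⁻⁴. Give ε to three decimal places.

Effective temperature: T_e = [S(1−α)/(4σ)]^(1/4) = 431.8 K.
Since (2−ε)/2 = (T_e/T_s)⁴ = 0.9108, ε = 0.1784.

0.178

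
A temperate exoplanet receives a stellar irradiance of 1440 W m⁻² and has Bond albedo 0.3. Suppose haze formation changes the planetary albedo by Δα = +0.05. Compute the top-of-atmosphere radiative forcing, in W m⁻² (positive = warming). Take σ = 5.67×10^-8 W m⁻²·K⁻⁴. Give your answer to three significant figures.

TOA radiative forcing: ΔF = −S·Δα/4 = −1440·(+0.05)/4 = -18.00 W m⁻².

-18.0 W m⁻²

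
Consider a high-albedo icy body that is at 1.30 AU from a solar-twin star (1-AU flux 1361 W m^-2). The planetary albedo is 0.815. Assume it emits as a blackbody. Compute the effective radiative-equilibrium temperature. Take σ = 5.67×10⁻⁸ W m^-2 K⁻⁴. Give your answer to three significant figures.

160 kelvin

Irradiance scales as 1/d², so S = 1361 W m^-2 × (1/1.30)² = 805.3 W m^-2.
The planet absorbs (1−α)S over its disc πR² and re-emits over 4πR², so the mean absorbed flux is (1−0.815)·805.3/4 = 37.25 W m^-2.
In equilibrium σT⁴ equals this, so T = 160.1 K.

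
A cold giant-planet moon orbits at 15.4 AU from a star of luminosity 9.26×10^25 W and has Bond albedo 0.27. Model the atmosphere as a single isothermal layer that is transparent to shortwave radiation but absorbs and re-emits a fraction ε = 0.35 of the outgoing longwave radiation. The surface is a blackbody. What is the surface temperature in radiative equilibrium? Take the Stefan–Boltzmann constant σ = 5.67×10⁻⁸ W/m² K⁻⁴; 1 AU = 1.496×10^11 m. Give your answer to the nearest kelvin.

Orbital distance: d = 15.4 AU = 2.304×10^12 m.
Spreading L over a sphere of radius d: S = 9.26×10^25/(4π·2.30×10^12²) = 1.388 W/m².
At the top of the atmosphere, σT_e⁴ = S(1−α)/4 = 0.2534 W/m², giving T_e = 45.98 K.
Surface balance with a leaky layer gives σT_s⁴ = σT_e⁴·2/(2−ε), so T_s = T_e·[2/(2−0.35)]^(1/4) = 48.24 K.

48 K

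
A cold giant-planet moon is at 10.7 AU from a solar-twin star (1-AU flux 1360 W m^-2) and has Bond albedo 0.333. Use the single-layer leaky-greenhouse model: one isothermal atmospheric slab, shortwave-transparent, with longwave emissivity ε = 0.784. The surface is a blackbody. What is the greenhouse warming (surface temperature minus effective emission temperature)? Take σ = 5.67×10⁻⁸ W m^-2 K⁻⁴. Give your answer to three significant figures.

10.2 K

By the inverse-square law, S = 1360/10.7² = 11.88 W m^-2.
At the top of the atmosphere, σT_e⁴ = S(1−α)/4 = 1.981 W m^-2, giving T_e = 76.88 K.
The surface balance (absorbed SW + ε·downward IR = σT_s⁴) with T_a⁴ = T_s⁴/2 reduces to T_s = T_e·[2/(2−ε)]^¼ = 87.06 K.
Greenhouse warming: T_s − T_e = 10.18 K.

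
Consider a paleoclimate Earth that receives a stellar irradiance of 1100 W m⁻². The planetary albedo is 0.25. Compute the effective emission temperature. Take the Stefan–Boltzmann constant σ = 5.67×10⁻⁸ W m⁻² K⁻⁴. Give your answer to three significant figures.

Averaging over the sphere, the absorbed flux is S(1−α)/4 = 206.2 W m⁻².
In equilibrium σT⁴ equals this, so T = 245.6 K.

246 kelvin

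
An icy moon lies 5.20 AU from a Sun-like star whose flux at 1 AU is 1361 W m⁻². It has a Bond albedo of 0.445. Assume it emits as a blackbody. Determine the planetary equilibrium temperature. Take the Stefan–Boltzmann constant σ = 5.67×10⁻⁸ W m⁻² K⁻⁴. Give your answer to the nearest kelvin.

Irradiance scales as 1/d², so S = 1361 W m⁻² × (1/5.20)² = 50.33 W m⁻².
Averaging over the sphere, the absorbed flux is S(1−α)/4 = 6.984 W m⁻².
In equilibrium σT⁴ equals this, so T = 105.3 K.

105 kelvin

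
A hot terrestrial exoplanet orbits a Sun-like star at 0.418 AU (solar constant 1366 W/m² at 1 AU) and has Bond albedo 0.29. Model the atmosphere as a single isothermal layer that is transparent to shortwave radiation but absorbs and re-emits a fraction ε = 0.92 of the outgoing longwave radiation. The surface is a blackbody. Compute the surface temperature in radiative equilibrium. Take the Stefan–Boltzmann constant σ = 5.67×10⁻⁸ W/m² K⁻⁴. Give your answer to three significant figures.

Irradiance scales as 1/d², so S = 1366 W/m² × (1/0.418)² = 7818 W/m².
At the top of the atmosphere, σT_e⁴ = S(1−α)/4 = 1388 W/m², giving T_e = 395.5 K.
Surface balance with a leaky layer gives σT_s⁴ = σT_e⁴·2/(2−ε), so T_s = T_e·[2/(2−0.92)]^(1/4) = 461.4 K.

461 K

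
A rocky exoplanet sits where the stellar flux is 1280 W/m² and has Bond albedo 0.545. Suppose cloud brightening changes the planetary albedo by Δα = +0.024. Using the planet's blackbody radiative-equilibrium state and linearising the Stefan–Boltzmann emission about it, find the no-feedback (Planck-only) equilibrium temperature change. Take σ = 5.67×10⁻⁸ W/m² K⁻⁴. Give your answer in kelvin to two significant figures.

-3.0 K

The baseline emission temperature is T_e = 225.1 K.
ΔF = −(S/4)Δα = −(1280/4)×(+0.024) = -7.680 W/m².
Planck response: λ_P = 4σT_e³ = 4·5.67×10⁻⁸·(225.1)³ = 2.587 W/m²/K.
So ΔT₀ = -7.680/2.587 = -2.97 K.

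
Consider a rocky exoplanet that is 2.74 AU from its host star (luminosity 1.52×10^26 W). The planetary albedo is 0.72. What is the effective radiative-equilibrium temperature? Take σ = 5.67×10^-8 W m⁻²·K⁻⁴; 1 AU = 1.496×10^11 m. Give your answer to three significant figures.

d = 2.74 × 1.496×10^11 m = 4.099×10^11 m.
Flux at the orbit: S = L/(4πd²) = 1.52×10^26/(4π·(4.10×10^11)²) = 71.99 W m⁻².
Absorbed flux (global mean): S(1−α)/4 = 71.99·0.28/4 = 5.039 W m⁻².
Set σT⁴ = 5.039 → T = (5.039/σ)^(1/4) = 97.09 K.

97.1 K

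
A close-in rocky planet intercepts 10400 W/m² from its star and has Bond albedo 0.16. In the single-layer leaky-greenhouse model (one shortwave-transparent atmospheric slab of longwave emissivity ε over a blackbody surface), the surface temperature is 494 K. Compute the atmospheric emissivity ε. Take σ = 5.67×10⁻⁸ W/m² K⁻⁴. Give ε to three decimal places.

First, T_e = [10400·(1−0.16)/(4σ)]^(1/4) = 443.0 K.
T_s⁴ = T_e⁴·2/(2−ε) → ε = 2 − 2(T_e/T_s)⁴ = 2 − 2·(443.0/494)⁴ = 0.7064.

0.706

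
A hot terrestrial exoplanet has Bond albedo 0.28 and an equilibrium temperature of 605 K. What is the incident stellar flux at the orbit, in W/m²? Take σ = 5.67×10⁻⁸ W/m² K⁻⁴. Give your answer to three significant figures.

42200 W/m²

Invert the energy balance for S: S = 4σT⁴/(1−α).
The emitted flux is σT⁴ = 7596 W/m².
S = 4·7596/0.72 = 42200 W/m².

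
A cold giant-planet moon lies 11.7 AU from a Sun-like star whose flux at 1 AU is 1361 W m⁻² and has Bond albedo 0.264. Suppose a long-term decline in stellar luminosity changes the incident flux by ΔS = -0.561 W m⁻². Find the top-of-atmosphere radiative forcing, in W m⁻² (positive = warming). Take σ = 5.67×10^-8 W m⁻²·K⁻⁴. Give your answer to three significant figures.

Flux at the orbit: S = 1361/(11.7)² = 9.942 W m⁻².
ΔF = Δ[S(1−α)]/4 = (1−0.264)·-0.561/4 = -0.1032 W m⁻².

-0.103 W m⁻²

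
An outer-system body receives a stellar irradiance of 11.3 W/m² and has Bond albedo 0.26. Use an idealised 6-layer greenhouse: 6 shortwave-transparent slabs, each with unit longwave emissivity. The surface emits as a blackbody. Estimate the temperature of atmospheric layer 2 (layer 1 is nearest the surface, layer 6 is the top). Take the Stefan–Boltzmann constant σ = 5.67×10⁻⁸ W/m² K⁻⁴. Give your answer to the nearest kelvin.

117 K

Top-of-atmosphere balance: σT_e⁴ = S(1−α)/4 = 2.091 W/m² → T_e = 77.92 K.
Each opaque layer satisfies 2T_j⁴ = T_{j−1}⁴ + T_{j+1}⁴, giving T_k⁴ = (N+1−k)T_e⁴.
T_2 = (5)^(1/4)·77.92 = 116.5 K.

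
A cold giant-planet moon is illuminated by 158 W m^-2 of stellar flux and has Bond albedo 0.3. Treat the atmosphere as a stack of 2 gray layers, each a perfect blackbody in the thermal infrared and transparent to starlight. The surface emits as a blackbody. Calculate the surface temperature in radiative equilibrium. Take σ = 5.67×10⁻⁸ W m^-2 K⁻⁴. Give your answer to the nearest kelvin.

OLR = S(1−α)/4 = 27.65 W m^-2; the top layer radiates at T_e = 148.6 K.
Layer-by-layer balance gives σT_s⁴ = (N+1)σT_e⁴, so T_s = 3^¼·148.6 = 195.6 K.

196 K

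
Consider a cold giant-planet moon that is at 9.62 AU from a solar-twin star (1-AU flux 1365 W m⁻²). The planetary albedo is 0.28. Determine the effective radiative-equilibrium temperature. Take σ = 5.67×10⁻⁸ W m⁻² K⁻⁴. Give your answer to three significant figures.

By the inverse-square law, S = 1365/9.62² = 14.75 W m⁻².
Absorbed flux (global mean): S(1−α)/4 = 14.75·0.72/4 = 2.655 W m⁻².
Balancing against σT⁴: T = (2.655/5.67×10⁻⁸)^(1/4) = 82.72 K.

82.7 K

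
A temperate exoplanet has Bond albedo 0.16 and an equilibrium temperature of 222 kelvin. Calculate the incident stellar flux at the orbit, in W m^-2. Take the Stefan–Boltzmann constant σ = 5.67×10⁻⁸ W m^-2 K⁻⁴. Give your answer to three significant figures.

Invert the energy balance for S: S = 4σT⁴/(1−α).
The emitted flux is σT⁴ = 137.7 W m^-2.
So S = 4×137.7/(1−0.16) = 655.8 W m^-2.

656 W m^-2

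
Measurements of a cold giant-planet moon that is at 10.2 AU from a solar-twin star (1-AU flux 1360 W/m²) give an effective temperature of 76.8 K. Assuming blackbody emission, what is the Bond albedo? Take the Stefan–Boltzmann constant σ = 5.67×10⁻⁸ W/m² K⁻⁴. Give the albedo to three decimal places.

Irradiance scales as 1/d², so S = 1360 W/m² × (1/10.2)² = 13.07 W/m².
Energy balance: S(1−α)/4 = σT⁴, so 1−α = 4σT⁴/S.
σT⁴ = 1.973 W/m², so 4σT⁴ = 7.890 W/m².
1−α = 7.890/13.07 = 0.6036, so α = 0.3964.

0.396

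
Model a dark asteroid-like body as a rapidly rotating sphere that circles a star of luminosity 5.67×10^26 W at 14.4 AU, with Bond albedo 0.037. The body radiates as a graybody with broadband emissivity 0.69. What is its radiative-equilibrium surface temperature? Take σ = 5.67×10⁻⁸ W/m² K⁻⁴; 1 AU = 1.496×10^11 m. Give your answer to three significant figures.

87.9 kelvin

d = 14.4 × 1.496×10^11 m = 2.154×10^12 m.
Spreading L over a sphere of radius d: S = 5.67×10^26/(4π·2.15×10^12²) = 9.723 W/m².
Averaging over the sphere, the absorbed flux is S(1−α)/4 = 2.341 W/m².
Radiative balance εσT⁴ = 2.341 gives T = [2.341/(0.69·σ)]^(1/4) = 87.95 K.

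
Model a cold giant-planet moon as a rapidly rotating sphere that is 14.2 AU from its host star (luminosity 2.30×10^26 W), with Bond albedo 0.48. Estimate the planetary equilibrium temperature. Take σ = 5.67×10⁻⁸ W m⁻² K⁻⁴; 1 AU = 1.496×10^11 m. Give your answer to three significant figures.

55.2 kelvin

Orbital distance: d = 14.2 AU = 2.124×10^12 m.
Flux at the orbit: S = L/(4πd²) = 2.30×10^26/(4π·(2.12×10^12)²) = 4.056 W m⁻².
Absorbed flux (global mean): S(1−α)/4 = 4.056·0.52/4 = 0.5273 W m⁻².
Set σT⁴ = 0.5273 → T = (0.5273/σ)^(1/4) = 55.22 K.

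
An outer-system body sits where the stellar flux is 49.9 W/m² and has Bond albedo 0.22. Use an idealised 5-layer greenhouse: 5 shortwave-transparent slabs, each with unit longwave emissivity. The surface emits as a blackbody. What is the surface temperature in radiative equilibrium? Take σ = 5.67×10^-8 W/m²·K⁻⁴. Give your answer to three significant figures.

Top-of-atmosphere balance: σT_e⁴ = S(1−α)/4 = 9.730 W/m² → T_e = 114.5 K.
Layer-by-layer balance gives σT_s⁴ = (N+1)σT_e⁴, so T_s = 6^¼·114.5 = 179.1 K.

179 K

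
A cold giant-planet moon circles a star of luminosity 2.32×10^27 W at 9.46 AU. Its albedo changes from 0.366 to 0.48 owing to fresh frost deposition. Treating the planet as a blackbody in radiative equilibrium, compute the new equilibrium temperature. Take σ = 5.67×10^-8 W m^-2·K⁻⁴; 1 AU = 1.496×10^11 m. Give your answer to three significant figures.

d = 9.46 × 1.496×10^11 m = 1.415×10^12 m.
S = L/(4πd²) = 92.18 W m^-2.
New equilibrium: T₂ = [(1−0.48)·92.18/(4σ)]^(1/4) = 120.6 K.

121 K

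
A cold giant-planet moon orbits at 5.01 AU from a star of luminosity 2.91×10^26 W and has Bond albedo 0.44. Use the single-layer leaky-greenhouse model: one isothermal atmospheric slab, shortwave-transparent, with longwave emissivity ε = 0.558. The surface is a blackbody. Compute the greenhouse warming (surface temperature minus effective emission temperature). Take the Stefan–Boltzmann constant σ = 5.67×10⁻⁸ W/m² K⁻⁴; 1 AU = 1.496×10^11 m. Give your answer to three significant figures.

d = 5.01 × 1.496×10^11 m = 7.495×10^11 m.
Flux at the orbit: S = L/(4πd²) = 2.91×10^26/(4π·(7.49×10^11)²) = 41.22 W/m².
The planet radiates to space at T_e = [S(1−α)/(4σ)]^(1/4) = 100.4 K.
The surface balance (absorbed SW + ε·downward IR = σT_s⁴) with T_a⁴ = T_s⁴/2 reduces to T_s = T_e·[2/(2−ε)]^¼ = 109.0 K.
Greenhouse warming: T_s − T_e = 8.559 K.

8.56 K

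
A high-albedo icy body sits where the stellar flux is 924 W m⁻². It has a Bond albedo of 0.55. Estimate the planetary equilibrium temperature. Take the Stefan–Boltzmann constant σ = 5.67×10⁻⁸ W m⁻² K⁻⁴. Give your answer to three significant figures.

Absorbed flux (global mean): S(1−α)/4 = 924.0·0.45/4 = 103.9 W m⁻².
Set σT⁴ = 103.9 → T = (103.9/σ)^(1/4) = 206.9 K.

207 K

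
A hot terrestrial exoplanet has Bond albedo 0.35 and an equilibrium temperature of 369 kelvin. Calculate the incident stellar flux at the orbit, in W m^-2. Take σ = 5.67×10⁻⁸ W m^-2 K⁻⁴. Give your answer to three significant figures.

6470 W m^-2

From S(1−α)/4 = σT⁴: S = 4σT⁴/(1−α).
σT⁴ = 5.67×10⁻⁸·(369)⁴ = 1051 W m^-2.
So S = 4×1051/(1−0.35) = 6469 W m^-2.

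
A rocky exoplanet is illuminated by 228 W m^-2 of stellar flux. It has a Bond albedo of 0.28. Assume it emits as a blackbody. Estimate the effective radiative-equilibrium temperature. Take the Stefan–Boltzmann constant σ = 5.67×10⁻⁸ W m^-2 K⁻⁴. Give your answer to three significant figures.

The planet absorbs (1−α)S over its disc πR² and re-emits over 4πR², so the mean absorbed flux is (1−0.28)·228.0/4 = 41.04 W m^-2.
Balancing against σT⁴: T = (41.04/5.67×10⁻⁸)^(1/4) = 164.0 K.

164 kelvin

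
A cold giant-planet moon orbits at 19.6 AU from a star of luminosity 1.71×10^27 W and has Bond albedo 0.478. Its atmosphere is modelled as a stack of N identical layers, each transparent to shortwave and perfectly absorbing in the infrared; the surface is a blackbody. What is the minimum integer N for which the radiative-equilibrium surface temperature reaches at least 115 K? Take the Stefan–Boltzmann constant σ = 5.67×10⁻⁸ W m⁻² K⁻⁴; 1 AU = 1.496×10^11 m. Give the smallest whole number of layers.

d = 19.6 × 1.496×10^11 m = 2.932×10^12 m.
S = L/(4πd²) = 15.83 W m⁻².
The effective emission temperature is T_e = [S(1−α)/(4σ)]^¼ = 77.69 K.
T_s = (N+1)^(1/4)·T_e ≥ 115 K requires N+1 ≥ (T_s/T_e)⁴ = (115/77.69)⁴ = 4.801.
The minimum whole number is N = 4.

4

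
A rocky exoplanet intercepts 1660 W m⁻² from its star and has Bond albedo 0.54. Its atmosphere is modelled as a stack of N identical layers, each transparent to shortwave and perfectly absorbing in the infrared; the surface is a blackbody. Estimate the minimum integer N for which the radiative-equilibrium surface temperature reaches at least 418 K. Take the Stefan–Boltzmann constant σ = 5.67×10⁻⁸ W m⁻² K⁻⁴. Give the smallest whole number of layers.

9

OLR = S(1−α)/4 = 190.9 W m⁻²; the top layer radiates at T_e = 240.9 K.
Need (N+1)T_e⁴ ≥ T_s⁴, i.e. N+1 ≥ (418/240.9)⁴ = 9.067.
The minimum whole number is N = 9.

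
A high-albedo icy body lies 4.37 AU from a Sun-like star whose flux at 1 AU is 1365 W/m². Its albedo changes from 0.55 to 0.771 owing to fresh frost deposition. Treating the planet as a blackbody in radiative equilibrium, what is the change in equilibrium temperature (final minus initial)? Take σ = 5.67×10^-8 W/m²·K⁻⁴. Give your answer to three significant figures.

-17.0 K

Flux at the orbit: S = 1365/(4.37)² = 71.48 W/m².
With α = 0.55, T₁ = 109.1 K.
Final:   T₂ = [S(1−0.771)/(4σ)]^(1/4) = 92.17 K.
ΔT = T₂ − T₁ = -16.96 K.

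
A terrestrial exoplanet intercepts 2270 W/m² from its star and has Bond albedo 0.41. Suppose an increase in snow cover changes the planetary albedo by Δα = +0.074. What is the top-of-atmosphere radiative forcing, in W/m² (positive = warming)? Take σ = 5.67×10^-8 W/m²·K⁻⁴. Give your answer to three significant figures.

-42.0 W/m²

TOA radiative forcing: ΔF = −S·Δα/4 = −2270·(+0.074)/4 = -41.99 W/m².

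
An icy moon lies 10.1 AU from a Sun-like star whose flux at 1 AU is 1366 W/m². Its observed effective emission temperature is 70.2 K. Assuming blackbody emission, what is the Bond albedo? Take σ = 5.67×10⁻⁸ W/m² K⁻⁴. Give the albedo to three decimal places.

0.589

Flux at the orbit: S = 1366/(10.1)² = 13.39 W/m².
Rearranging the radiative balance, α = 1 − 4σT⁴/S.
4σT⁴ = 4·5.67×10⁻⁸·(70.2)⁴ = 5.508 W/m².
1−α = 5.508/13.39 = 0.4113, so α = 0.5887.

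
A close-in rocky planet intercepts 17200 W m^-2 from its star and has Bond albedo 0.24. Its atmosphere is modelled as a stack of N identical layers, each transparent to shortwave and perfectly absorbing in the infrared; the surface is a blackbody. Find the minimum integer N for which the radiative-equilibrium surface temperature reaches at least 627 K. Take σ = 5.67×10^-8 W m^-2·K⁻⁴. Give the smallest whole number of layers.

Top-of-atmosphere balance: σT_e⁴ = S(1−α)/4 = 3268 W m^-2 → T_e = 490.0 K.
Need (N+1)T_e⁴ ≥ T_s⁴, i.e. N+1 ≥ (627/490.0)⁴ = 2.681.
The minimum whole number is N = 2.

2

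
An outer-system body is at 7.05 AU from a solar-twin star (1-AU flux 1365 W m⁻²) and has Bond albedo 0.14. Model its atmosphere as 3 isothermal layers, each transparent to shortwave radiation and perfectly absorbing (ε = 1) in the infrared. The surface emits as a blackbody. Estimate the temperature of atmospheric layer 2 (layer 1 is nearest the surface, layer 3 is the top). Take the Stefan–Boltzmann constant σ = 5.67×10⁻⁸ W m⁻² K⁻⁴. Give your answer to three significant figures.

120 K

Flux at the orbit: S = 1365/(7.05)² = 27.46 W m⁻².
OLR = S(1−α)/4 = 5.905 W m⁻²; the top layer radiates at T_e = 101.0 K.
The net upward flux σT_e⁴ is constant between every pair of levels, so T_k⁴ = (N+1−k)T_e⁴.
T_2 = (2)^(1/4)·101.0 = 120.1 K.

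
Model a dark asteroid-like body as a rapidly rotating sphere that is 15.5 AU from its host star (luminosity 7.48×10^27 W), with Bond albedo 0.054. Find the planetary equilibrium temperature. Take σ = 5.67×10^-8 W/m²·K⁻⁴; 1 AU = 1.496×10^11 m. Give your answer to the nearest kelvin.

d = 15.5 × 1.496×10^11 m = 2.319×10^12 m.
Spreading L over a sphere of radius d: S = 7.48×10^27/(4π·2.32×10^12²) = 110.7 W/m².
Averaging over the sphere, the absorbed flux is S(1−α)/4 = 26.18 W/m².
Set σT⁴ = 26.18 → T = (26.18/σ)^(1/4) = 146.6 K.

147 kelvin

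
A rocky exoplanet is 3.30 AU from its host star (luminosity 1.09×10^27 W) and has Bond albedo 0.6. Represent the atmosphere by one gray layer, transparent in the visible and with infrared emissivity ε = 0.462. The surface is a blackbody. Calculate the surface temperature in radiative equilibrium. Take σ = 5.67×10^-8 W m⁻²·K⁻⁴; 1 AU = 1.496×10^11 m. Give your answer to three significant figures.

Orbital distance: d = 3.30 AU = 4.937×10^11 m.
S = L/(4πd²) = 355.9 W m⁻².
Effective emission temperature (TOA balance): σT_e⁴ = S(1−α)/4 = 35.59 W m⁻² → T_e = 158.3 K.
For a single slab of emissivity ε, T_s⁴ = 2T_e⁴/(2−ε); thus T_s = 158.3·(1.3)^(1/4) = 169.0 K.

169 K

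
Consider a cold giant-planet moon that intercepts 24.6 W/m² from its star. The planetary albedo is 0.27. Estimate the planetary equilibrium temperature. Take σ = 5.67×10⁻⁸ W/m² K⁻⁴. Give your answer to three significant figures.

94.3 K

The planet absorbs (1−α)S over its disc πR² and re-emits over 4πR², so the mean absorbed flux is (1−0.27)·24.60/4 = 4.490 W/m².
Balancing against σT⁴: T = (4.490/5.67×10⁻⁸)^(1/4) = 94.33 K.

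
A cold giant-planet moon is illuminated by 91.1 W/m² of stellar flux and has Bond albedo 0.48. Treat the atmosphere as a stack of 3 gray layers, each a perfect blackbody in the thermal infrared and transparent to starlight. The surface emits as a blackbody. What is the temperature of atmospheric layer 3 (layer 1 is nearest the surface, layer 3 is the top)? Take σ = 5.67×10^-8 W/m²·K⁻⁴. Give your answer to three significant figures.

120 kelvin

Top-of-atmosphere balance: σT_e⁴ = S(1−α)/4 = 11.84 W/m² → T_e = 120.2 K.
The net upward flux σT_e⁴ is constant between every pair of levels, so T_k⁴ = (N+1−k)T_e⁴.
With k = 3: T_3 = (3+1−3)^¼·120.2 K = 120.2 K.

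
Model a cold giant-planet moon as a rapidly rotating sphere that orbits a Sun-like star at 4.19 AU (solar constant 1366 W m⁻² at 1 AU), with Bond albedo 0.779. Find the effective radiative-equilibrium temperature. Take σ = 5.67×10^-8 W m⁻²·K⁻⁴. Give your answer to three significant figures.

Flux at the orbit: S = 1366/(4.19)² = 77.81 W m⁻².
Absorbed flux (global mean): S(1−α)/4 = 77.81·0.221/4 = 4.299 W m⁻².
Balancing against σT⁴: T = (4.299/5.67×10⁻⁸)^(1/4) = 93.31 K.

93.3 kelvin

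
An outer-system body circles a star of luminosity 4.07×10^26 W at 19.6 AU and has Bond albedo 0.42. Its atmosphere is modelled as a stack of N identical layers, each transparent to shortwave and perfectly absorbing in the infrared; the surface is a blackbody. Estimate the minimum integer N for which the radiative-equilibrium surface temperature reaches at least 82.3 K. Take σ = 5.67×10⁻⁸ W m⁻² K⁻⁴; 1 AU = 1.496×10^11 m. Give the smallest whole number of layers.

d = 19.6 × 1.496×10^11 m = 2.932×10^12 m.
Spreading L over a sphere of radius d: S = 4.07×10^26/(4π·2.93×10^12²) = 3.767 W m⁻².
OLR = S(1−α)/4 = 0.5462 W m⁻²; the top layer radiates at T_e = 55.71 K.
Since T_s⁴ = (N+1)T_e⁴, we need N ≥ (T_s/T_e)⁴ − 1 = 3.762.
So N ≥ 3.762; the smallest integer is N = 4.

4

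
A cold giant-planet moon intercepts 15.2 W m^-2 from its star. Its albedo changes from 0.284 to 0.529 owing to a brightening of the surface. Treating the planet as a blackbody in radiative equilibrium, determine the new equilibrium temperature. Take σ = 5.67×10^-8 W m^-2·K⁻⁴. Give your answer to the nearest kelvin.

75 K

T₂ = [S(1−α₂)/(4σ)]^(1/4) = [15.20·0.471/(4σ)]^(1/4) = 74.96 K.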